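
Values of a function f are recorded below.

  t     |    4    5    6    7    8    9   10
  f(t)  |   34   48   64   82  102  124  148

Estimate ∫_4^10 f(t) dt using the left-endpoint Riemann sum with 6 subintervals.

454

Δt = 1.
Sum = 1·[34 + 48 + 64 + 82 + 102 + 124] = 454.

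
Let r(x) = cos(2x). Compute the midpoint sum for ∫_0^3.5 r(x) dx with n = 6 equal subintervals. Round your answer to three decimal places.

0.348

Δx = (3.5 − 0)/6 = 7/12.
Midpoints: 7/24, 0.875, 35/24, 49/24, 2.625, 77/24.
r(7/24) ≈ 0.835, r(0.875) ≈ -0.178, r(35/24) ≈ -0.975, r(49/24) ≈ -0.588, r(2.625) ≈ 0.512, r(77/24) ≈ 0.991.
Sum = Δx · [r(7/24) + r(0.875) + r(35/24) + ...].
Sum ≈ 0.348.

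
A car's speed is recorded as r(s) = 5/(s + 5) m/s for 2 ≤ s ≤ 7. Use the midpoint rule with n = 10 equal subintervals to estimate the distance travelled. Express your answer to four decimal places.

Δs = (7 − 2)/10 = 0.5.
Midpoints: 2.25, 2.75, 3.25, 3.75, 4.25, 4.75, 5.25, 5.75, 6.25, 6.75.
r(2.25) = 20/29, r(2.75) = 20/31, r(3.25) = 20/33, r(3.75) = 4/7, r(4.25) = 20/37, r(4.75) = 20/39, r(5.25) = 20/41, r(5.75) = 20/43, r(6.25) = 4/9, r(6.75) = 20/47.
Sum = Δs · [r(2.25) + r(2.75) + r(3.25) + ...].
Sum ≈ 2.6943.

2.6943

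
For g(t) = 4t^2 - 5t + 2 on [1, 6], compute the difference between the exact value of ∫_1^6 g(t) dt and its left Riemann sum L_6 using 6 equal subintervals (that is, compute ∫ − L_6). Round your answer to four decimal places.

45.6019

Exact integral: ∫_1^6 g(t) dt ≈ 209.166667.
L_6 ≈ 163.564815.
Error ≈ 209.166667 − 163.564815 ≈ 45.6019.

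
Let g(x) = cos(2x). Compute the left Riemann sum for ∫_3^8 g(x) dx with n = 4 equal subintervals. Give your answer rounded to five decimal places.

1.19688

Δx = (8 − 3)/4 = 1.25.
Left endpoints: 3, 4.25, 5.5, 6.75.
g(3) ≈ 0.96017, g(4.25) ≈ -0.60201, g(5.5) ≈ 0.00443, g(6.75) ≈ 0.59492.
Sum = Δx · [g(3) + g(4.25) + g(5.5) + g(6.75)].
Sum ≈ 1.19688.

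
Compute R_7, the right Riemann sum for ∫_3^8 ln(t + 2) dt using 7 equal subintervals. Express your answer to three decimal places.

10.222

Δt = (8 − 3)/7 = 5/7.
Right endpoints: 26/7, 31/7, 36/7, 41/7, 46/7, 51/7, 8.
f(26/7) ≈ 1.743, f(31/7) ≈ 1.861, f(36/7) ≈ 1.966, f(41/7) ≈ 2.061, f(46/7) ≈ 2.148, f(51/7) ≈ 2.228, f(8) ≈ 2.303.
Sum = Δt · [f(26/7) + f(31/7) + f(36/7) + ...].
Sum ≈ 10.222.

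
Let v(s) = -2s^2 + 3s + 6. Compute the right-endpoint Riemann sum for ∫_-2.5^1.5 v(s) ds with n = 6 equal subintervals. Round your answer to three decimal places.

11.407

Δs = (1.5 − (-2.5))/6 = 2/3.
Right endpoints: -11/6, -7/6, -0.5, 1/6, 5/6, 1.5.
v(-11/6) = -56/9, v(-7/6) = -2/9, v(-0.5) = 4, v(1/6) = 58/9, v(5/6) = 64/9, v(1.5) = 6.
Sum = Δs · [v(-11/6) + v(-7/6) + v(-0.5) + ...].
Sum ≈ 11.407.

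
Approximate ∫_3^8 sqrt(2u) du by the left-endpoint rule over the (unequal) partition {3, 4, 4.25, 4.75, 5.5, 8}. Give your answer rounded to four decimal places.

Subinterval widths: 1, 0.25, 0.5, 0.75, 2.5.
Left endpoints: 3, 4, 4.25, 4.75, 5.5.
f(3) ≈ 2.4495, f(4) ≈ 2.8284, f(4.25) ≈ 2.9155, f(4.75) ≈ 3.0822, f(5.5) ≈ 3.3166.
Sum = Σ Δu_i · f(u_i).
Sum ≈ 15.2176.

15.2176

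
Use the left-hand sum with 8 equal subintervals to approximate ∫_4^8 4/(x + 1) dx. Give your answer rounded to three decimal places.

2.442

Δx = (8 − 4)/8 = 0.5.
Left endpoints: 4, 4.5, 5, 5.5, 6, 6.5, 7, 7.5.
f(4) = 0.8, f(4.5) = 8/11, f(5) = 2/3, f(5.5) = 8/13, f(6) = 4/7, f(6.5) = 8/15, f(7) = 0.5, f(7.5) = 8/17.
Sum = Δx · [f(4) + f(4.5) + f(5) + ...].
Sum ≈ 2.442.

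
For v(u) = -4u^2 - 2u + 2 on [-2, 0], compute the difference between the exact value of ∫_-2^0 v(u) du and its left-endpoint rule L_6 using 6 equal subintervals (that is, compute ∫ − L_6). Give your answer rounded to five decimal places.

2.14815

Exact integral: ∫_-2^0 v(u) du ≈ -2.6666667.
L_6 ≈ -4.8148148.
Error ≈ -2.6666667 − (-4.8148148) ≈ 2.14815.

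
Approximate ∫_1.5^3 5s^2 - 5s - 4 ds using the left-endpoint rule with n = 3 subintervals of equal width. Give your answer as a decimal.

Δs = (3 − 1.5)/3 = 0.5.
Left endpoints: 1.5, 2, 2.5.
f(1.5) = -0.25, f(2) = 6, f(2.5) = 14.75.
Sum = Δs · [f(1.5) + f(2) + f(2.5)].
Sum = 10.25.

10.25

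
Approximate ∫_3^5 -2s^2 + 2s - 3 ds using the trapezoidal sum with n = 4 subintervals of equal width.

Δs = (5 − 3)/4 = 0.5.
f(3) = -15, f(3.5) = -20.5, f(4) = -27, f(4.5) = -34.5, f(5) = -43.
T_4 = (Δs/2)·[f(s_0) + 2f(s_1) + 2f(s_2) + 2f(s_3) + f(s_4)].
Sum = -55.5.

-55.5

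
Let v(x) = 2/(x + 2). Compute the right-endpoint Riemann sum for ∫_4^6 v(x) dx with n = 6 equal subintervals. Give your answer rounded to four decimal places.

Δx = (6 − 4)/6 = 1/3.
Right endpoints: 13/3, 14/3, 5, 16/3, 17/3, 6.
v(13/3) = 6/19, v(14/3) = 0.3, v(5) = 2/7, v(16/3) = 3/11, v(17/3) = 6/23, v(6) = 0.25.
Sum = Δx · [v(13/3) + v(14/3) + v(5) + ...].
Sum ≈ 0.5617.

0.5617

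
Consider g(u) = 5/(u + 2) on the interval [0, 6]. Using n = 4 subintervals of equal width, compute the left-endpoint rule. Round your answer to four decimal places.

Δu = (6 − 0)/4 = 1.5.
Left endpoints: 0, 1.5, 3, 4.5.
g(0) = 2.5, g(1.5) = 10/7, g(3) = 1, g(4.5) = 10/13.
Sum = Δu · [g(0) + g(1.5) + g(3) + g(4.5)].
Sum ≈ 8.5467.

8.5467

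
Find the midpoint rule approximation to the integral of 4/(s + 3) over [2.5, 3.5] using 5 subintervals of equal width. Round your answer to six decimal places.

0.668154

Δs = (3.5 − 2.5)/5 = 0.2.
Midpoints: 2.6, 2.8, 3, 3.2, 3.4.
f(2.6) = 5/7, f(2.8) = 20/29, f(3) = 2/3, f(3.2) = 20/31, f(3.4) = 0.625.
Sum = Δs · [f(2.6) + f(2.8) + f(3) + f(3.2) + f(3.4)].
Sum ≈ 0.668154.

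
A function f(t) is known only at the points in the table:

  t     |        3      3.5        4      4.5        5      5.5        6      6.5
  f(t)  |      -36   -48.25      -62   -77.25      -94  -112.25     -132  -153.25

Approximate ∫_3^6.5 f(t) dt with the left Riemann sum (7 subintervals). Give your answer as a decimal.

-280.875

Δt = 0.5.
Sum = 0.5·[(-36) + (-48.25) + (-62) + (-77.25) + (-94) + (-112.25) + (-132)] = -280.875.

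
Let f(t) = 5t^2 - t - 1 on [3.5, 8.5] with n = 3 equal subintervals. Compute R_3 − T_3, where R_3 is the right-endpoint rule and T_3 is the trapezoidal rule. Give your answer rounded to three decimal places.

R_3 ≈ 1174.49074.
T_3 ≈ 928.65741.
R_3 − T_3 ≈ 245.833.

245.833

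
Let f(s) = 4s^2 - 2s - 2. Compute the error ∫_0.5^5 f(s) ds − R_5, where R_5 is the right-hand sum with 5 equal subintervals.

Exact integral: ∫_0.5^5 f(s) ds = 132.75.
R_5 = 175.68.
Error = 132.75 − 175.68 = -42.93.

-42.93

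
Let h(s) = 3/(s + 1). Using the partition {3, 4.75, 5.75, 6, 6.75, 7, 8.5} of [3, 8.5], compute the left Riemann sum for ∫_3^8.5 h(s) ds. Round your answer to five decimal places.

2.92605

Subinterval widths: 1.75, 1, 0.25, 0.75, 0.25, 1.5.
Left endpoints: 3, 4.75, 5.75, 6, 6.75, 7.
h(3) = 0.75, h(4.75) = 12/23, h(5.75) = 4/9, h(6) = 3/7, h(6.75) = 12/31, h(7) = 0.375.
Sum = Σ Δs_i · h(s_i).
Sum ≈ 2.92605.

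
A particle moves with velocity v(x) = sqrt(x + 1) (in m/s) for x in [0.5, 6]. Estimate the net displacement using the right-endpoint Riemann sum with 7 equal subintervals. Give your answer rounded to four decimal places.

Δx = (6 − 0.5)/7 = 11/14.
Right endpoints: 9/7, 29/14, 20/7, 51/14, 31/7, 73/14, 6.
v(9/7) ≈ 1.5119, v(29/14) ≈ 1.7525, v(20/7) ≈ 1.9640, v(51/14) ≈ 2.1547, v(31/7) ≈ 2.3299, v(73/14) ≈ 2.4928, v(6) ≈ 2.6458.
Sum = Δx · [v(9/7) + v(29/14) + v(20/7) + ...].
Sum ≈ 11.6691.

11.6691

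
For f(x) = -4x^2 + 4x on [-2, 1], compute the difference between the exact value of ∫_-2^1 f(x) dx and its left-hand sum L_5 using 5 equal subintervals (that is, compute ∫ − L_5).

Exact integral: ∫_-2^1 f(x) dx = -18.
L_5 = -25.92.
Error = -18 − (-25.92) = 7.92.

7.92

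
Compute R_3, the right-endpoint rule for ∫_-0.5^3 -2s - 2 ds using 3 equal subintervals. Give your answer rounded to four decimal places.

Δs = (3 − (-0.5))/3 = 7/6.
Right endpoints: 2/3, 11/6, 3.
f(2/3) = -10/3, f(11/6) = -17/3, f(3) = -8.
Sum = Δs · [f(2/3) + f(11/6) + f(3)].
Sum ≈ -19.8333.

-19.8333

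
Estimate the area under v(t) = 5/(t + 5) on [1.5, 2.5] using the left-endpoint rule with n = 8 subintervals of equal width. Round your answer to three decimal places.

Δt = (2.5 − 1.5)/8 = 0.125.
Left endpoints: 1.5, 1.625, 1.75, 1.875, 2, 2.125, 2.25, 2.375.
v(1.5) = 10/13, v(1.625) = 40/53, v(1.75) = 20/27, v(1.875) = 8/11, v(2) = 5/7, v(2.125) = 40/57, v(2.25) = 20/29, v(2.375) = 40/59.
Sum = Δt · [v(1.5) + v(1.625) + v(1.75) + ...].
Sum ≈ 0.722.

0.722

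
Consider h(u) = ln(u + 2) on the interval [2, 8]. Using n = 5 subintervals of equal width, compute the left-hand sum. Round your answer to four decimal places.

10.9130

Δu = (8 − 2)/5 = 1.2.
Left endpoints: 2, 3.2, 4.4, 5.6, 6.8.
h(2) ≈ 1.3863, h(3.2) ≈ 1.6487, h(4.4) ≈ 1.8563, h(5.6) ≈ 2.0281, h(6.8) ≈ 2.1748.
Sum = Δu · [h(2) + h(3.2) + h(4.4) + h(5.6) + h(6.8)].
Sum ≈ 10.9130.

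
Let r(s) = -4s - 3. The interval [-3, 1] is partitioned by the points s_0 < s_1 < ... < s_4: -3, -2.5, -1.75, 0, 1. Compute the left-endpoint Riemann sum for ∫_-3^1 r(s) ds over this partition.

Subinterval widths: 0.5, 0.75, 1.75, 1.
Left endpoints: -3, -2.5, -1.75, 0.
r(-3) = 9, r(-2.5) = 7, r(-1.75) = 4, r(0) = -3.
Sum = Σ Δs_i · r(s_i).
Sum = 13.75.

13.75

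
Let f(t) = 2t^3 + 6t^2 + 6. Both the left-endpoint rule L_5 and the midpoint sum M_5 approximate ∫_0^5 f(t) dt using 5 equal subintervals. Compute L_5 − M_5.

L_5 = 410.
M_5 = 583.75.
L_5 − M_5 = -173.75.

-173.75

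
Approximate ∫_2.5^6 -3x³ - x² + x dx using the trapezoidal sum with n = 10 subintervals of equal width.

Δx = (6 − 2.5)/10 = 0.35.
f(2.5) = -50.625, f(2.85) = -74.719875, f(3.2) = -105.344, f(3.55) = -143.269125, f(3.9) = -189.267, f(4.25) = -244.109375, f(4.6) = -308.568, f(4.95) = -383.414625, f(5.3) = -469.421, f(5.65) = -567.358875, f(6) = -678.
T_10 = (Δx/2)·[f(x_0) + 2f(x_1) + ... + 2f(x_{9}) + f(x_10)].
Sum = -997.42453125.

-997.42453125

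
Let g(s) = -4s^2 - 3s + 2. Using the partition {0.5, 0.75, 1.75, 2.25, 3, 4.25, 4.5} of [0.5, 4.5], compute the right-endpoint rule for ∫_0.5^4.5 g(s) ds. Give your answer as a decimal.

Subinterval widths: 0.25, 1, 0.5, 0.75, 1.25, 0.25.
Right endpoints: 0.75, 1.75, 2.25, 3, 4.25, 4.5.
g(0.75) = -2.5, g(1.75) = -15.5, g(2.25) = -25, g(3) = -43, g(4.25) = -83, g(4.5) = -92.5.
Sum = Σ Δs_i · g(s_i).
Sum = -187.75.

-187.75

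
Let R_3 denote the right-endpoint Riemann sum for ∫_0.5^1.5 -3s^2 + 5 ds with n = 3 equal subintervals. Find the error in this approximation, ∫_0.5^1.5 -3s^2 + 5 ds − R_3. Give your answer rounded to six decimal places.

1.055556

Exact integral: ∫_0.5^1.5 f(s) ds = 1.75.
R_3 ≈ 0.69444444.
Error ≈ 1.75 − 0.69444444 ≈ 1.055556.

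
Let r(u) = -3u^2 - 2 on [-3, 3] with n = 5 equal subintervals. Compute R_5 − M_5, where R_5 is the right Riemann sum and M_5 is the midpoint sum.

-6.48

R_5 = -70.32.
M_5 = -63.84.
R_5 − M_5 = -6.48.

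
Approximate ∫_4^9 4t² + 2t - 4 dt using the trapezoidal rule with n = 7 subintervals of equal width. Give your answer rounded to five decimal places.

933.36735

Δt = (9 − 4)/7 = 5/7.
f(4) = 68, f(33/7) = 4622/49, f(38/7) = 6112/49, f(43/7) = 7802/49, f(48/7) = 9692/49, f(53/7) = 11782/49, f(58/7) = 14072/49, f(9) = 338.
T_7 = (Δt/2)·[f(t_0) + 2f(t_1) + ... + 2f(t_{6}) + f(t_7)].
Sum ≈ 933.36735.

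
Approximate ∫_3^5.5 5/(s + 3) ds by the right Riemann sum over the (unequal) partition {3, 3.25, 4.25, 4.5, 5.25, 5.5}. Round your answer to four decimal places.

1.6579

Subinterval widths: 0.25, 1, 0.25, 0.75, 0.25.
Right endpoints: 3.25, 4.25, 4.5, 5.25, 5.5.
f(3.25) = 0.8, f(4.25) = 20/29, f(4.5) = 2/3, f(5.25) = 20/33, f(5.5) = 10/17.
Sum = Σ Δs_i · f(s_i).
Sum ≈ 1.6579.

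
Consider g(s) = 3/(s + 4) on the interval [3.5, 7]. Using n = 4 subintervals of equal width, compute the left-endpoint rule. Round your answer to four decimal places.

1.2065

Δs = (7 − 3.5)/4 = 0.875.
Left endpoints: 3.5, 4.375, 5.25, 6.125.
g(3.5) = 0.4, g(4.375) = 24/67, g(5.25) = 12/37, g(6.125) = 8/27.
Sum = Δs · [g(3.5) + g(4.375) + g(5.25) + g(6.125)].
Sum ≈ 1.2065.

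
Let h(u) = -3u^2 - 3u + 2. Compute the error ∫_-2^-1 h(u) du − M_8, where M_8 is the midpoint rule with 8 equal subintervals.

-0.00390625

Exact integral: ∫_-2^-1 h(u) du = -0.5.
M_8 = -0.49609375.
Error = -0.5 − (-0.49609375) = -0.00390625.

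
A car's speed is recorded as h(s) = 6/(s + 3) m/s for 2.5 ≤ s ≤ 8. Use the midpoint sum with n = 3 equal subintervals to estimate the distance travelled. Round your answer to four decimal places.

Δs = (8 − 2.5)/3 = 11/6.
Midpoints: 41/12, 5.25, 85/12.
h(41/12) = 72/77, h(5.25) = 8/11, h(85/12) = 72/121.
Sum = Δs · [h(41/12) + h(5.25) + h(85/12)].
Sum ≈ 4.1385.

4.1385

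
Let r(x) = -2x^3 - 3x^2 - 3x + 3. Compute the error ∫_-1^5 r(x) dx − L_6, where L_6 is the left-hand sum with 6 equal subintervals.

-156

Exact integral: ∫_-1^5 r(x) dx = -456.
L_6 = -300.
Error = -456 − (-300) = -156.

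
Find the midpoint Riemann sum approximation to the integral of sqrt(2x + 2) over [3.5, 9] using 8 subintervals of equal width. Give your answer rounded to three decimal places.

20.816

Δx = (9 − 3.5)/8 = 0.6875.
Midpoints: 3.84375, 4.53125, 5.21875, 5.90625, 6.59375, 7.28125, 7.96875, 8.65625.
f(3.84375) ≈ 3.112, f(4.53125) ≈ 3.326, f(5.21875) ≈ 3.527, f(5.90625) ≈ 3.717, f(6.59375) ≈ 3.897, f(7.28125) ≈ 4.070, f(7.96875) ≈ 4.235, f(8.65625) ≈ 4.395.
Sum = Δx · [f(3.84375) + f(4.53125) + f(5.21875) + ...].
Sum ≈ 20.816.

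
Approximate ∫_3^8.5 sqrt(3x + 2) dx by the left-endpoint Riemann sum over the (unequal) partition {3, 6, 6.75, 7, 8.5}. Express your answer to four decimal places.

21.6770

Subinterval widths: 3, 0.75, 0.25, 1.5.
Left endpoints: 3, 6, 6.75, 7.
f(3) ≈ 3.3166, f(6) ≈ 4.4721, f(6.75) ≈ 4.7170, f(7) ≈ 4.7958.
Sum = Σ Δx_i · f(x_i).
Sum ≈ 21.6770.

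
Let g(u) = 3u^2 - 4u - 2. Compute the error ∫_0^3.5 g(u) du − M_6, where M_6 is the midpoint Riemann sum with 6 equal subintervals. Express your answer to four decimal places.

0.2977

Exact integral: ∫_0^3.5 g(u) du = 11.375.
M_6 ≈ 11.077257.
Error ≈ 11.375 − 11.077257 ≈ 0.2977.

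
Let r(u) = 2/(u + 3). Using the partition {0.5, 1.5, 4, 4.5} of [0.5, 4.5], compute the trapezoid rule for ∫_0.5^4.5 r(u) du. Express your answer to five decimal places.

Subinterval widths: 1, 2.5, 0.5.
r(0.5) = 4/7, r(1.5) = 4/9, r(4) = 2/7, r(4.5) = 4/15.
On each subinterval the trapezoid contributes (Δu_i/2)·[r(u_{i-1}) + r(u_i)].
Sum ≈ 1.55873.

1.55873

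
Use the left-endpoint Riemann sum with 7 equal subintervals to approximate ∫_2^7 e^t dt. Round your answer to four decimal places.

746.1507

Δt = (7 − 2)/7 = 5/7.
Left endpoints: 2, 19/7, 24/7, 29/7, 34/7, 39/7, 44/7.
f(2) ≈ 7.3891, f(19/7) ≈ 15.0938, f(24/7) ≈ 30.8326, f(29/7) ≈ 62.9825, f(34/7) ≈ 128.6561, f(39/7) ≈ 262.8093, f(44/7) ≈ 536.8476.
Sum = Δt · [f(2) + f(19/7) + f(24/7) + ...].
Sum ≈ 746.1507.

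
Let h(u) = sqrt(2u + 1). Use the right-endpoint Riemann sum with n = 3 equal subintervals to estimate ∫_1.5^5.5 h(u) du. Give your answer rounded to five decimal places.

Δu = (5.5 − 1.5)/3 = 4/3.
Right endpoints: 17/6, 25/6, 5.5.
h(17/6) ≈ 2.58199, h(25/6) ≈ 3.05505, h(5.5) ≈ 3.46410.
Sum = Δu · [h(17/6) + h(25/6) + h(5.5)].
Sum ≈ 12.13485.

12.13485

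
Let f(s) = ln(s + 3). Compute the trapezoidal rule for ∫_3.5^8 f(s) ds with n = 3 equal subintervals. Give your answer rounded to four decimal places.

9.6984

Δs = (8 − 3.5)/3 = 1.5.
f(3.5) ≈ 1.8718, f(5) ≈ 2.0794, f(6.5) ≈ 2.2513, f(8) ≈ 2.3979.
T_3 = (Δs/2)·[f(s_0) + 2f(s_1) + 2f(s_2) + f(s_3)].
Sum ≈ 9.6984.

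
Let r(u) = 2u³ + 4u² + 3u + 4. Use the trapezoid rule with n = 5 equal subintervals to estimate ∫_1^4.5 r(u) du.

Δu = (4.5 − 1)/5 = 0.7.
r(1) = 13, r(1.7) = 30.486, r(2.4) = 61.888, r(3.1) = 111.322, r(3.8) = 182.904, r(4.5) = 280.75.
T_5 = (Δu/2)·[r(u_0) + 2r(u_1) + ... + 2r(u_{4}) + r(u_5)].
Sum = 373.4325.

373.4325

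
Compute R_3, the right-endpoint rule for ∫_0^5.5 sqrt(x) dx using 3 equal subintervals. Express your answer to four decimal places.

Δx = (5.5 − 0)/3 = 11/6.
Right endpoints: 11/6, 11/3, 5.5.
f(11/6) ≈ 1.3540, f(11/3) ≈ 1.9149, f(5.5) ≈ 2.3452.
Sum = Δx · [f(11/6) + f(11/3) + f(5.5)].
Sum ≈ 10.2925.

10.2925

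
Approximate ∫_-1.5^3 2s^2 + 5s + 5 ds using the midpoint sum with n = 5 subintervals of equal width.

Δs = (3 − (-1.5))/5 = 0.9.
Midpoints: -1.05, -0.15, 0.75, 1.65, 2.55.
f(-1.05) = 1.955, f(-0.15) = 4.295, f(0.75) = 9.875, f(1.65) = 18.695, f(2.55) = 30.755.
Sum = Δs · [f(-1.05) + f(-0.15) + f(0.75) + f(1.65) + f(2.55)].
Sum = 59.0175.

59.0175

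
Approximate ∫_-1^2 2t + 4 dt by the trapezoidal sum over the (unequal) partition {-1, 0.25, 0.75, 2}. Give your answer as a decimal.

Subinterval widths: 1.25, 0.5, 1.25.
f(-1) = 2, f(0.25) = 4.5, f(0.75) = 5.5, f(2) = 8.
On each subinterval the trapezoid contributes (Δt_i/2)·[f(t_{i-1}) + f(t_i)].
Sum = 15.

15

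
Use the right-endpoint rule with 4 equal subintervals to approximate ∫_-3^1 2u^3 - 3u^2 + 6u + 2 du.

-38

Δu = (1 − (-3))/4 = 1.
Right endpoints: -2, -1, 0, 1.
f(-2) = -38, f(-1) = -9, f(0) = 2, f(1) = 7.
Sum = Δu · [f(-2) + f(-1) + f(0) + f(1)].
Sum = -38.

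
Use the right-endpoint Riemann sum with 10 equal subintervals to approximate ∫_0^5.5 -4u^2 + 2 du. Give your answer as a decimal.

Δu = (5.5 − 0)/10 = 0.55.
Right endpoints: 0.55, 1.1, 1.65, 2.2, 2.75, 3.3, 3.85, 4.4, 4.95, 5.5.
f(0.55) = 0.79, f(1.1) = -2.84, f(1.65) = -8.89, f(2.2) = -17.36, f(2.75) = -28.25, f(3.3) = -41.56, f(3.85) = -57.29, f(4.4) = -75.44, f(4.95) = -96.01, f(5.5) = -119.
Sum = Δu · [f(0.55) + f(1.1) + f(1.65) + ...].
Sum = -245.2175.

-245.2175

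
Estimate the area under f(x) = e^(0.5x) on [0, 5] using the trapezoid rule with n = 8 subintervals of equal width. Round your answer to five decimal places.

22.54670

Δx = (5 − 0)/8 = 0.625.
f(0) ≈ 1.00000, f(0.625) ≈ 1.36684, f(1.25) ≈ 1.86825, f(1.875) ≈ 2.55359, f(2.5) ≈ 3.49034, f(3.125) ≈ 4.77073, f(3.75) ≈ 6.52082, f(4.375) ≈ 8.91290, f(5) ≈ 12.18249.
T_8 = (Δx/2)·[f(x_0) + 2f(x_1) + ... + 2f(x_{7}) + f(x_8)].
Sum ≈ 22.54670.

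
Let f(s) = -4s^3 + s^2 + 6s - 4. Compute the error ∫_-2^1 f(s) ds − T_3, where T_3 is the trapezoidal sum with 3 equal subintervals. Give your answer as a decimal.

Exact integral: ∫_-2^1 f(s) ds = -3.
T_3 = 0.5.
Error = -3 − 0.5 = -3.5.

-3.5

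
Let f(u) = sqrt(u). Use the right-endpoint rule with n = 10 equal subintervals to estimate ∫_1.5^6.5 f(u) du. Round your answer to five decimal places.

10.14991

Δu = (6.5 − 1.5)/10 = 0.5.
Right endpoints: 2, 2.5, 3, 3.5, 4, 4.5, 5, 5.5, 6, 6.5.
f(2) ≈ 1.41421, f(2.5) ≈ 1.58114, f(3) ≈ 1.73205, f(3.5) ≈ 1.87083, f(4) ≈ 2.00000, f(4.5) ≈ 2.12132, f(5) ≈ 2.23607, f(5.5) ≈ 2.34521, f(6) ≈ 2.44949, f(6.5) ≈ 2.54951.
Sum = Δu · [f(2) + f(2.5) + f(3) + ...].
Sum ≈ 10.14991.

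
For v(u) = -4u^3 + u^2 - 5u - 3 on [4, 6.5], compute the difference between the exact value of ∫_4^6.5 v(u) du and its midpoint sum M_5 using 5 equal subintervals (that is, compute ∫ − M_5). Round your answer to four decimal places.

Exact integral: ∫_4^6.5 v(u) du ≈ -1531.979167.
M_5 = -1528.75.
Error ≈ -1531.979167 − (-1528.75) ≈ -3.2292.

-3.2292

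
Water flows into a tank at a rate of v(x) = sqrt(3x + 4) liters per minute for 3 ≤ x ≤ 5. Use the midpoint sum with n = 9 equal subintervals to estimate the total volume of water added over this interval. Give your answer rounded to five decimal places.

Δx = (5 − 3)/9 = 2/9.
Midpoints: 28/9, 10/3, 32/9, 34/9, 4, 38/9, 40/9, 14/3, 44/9.
v(28/9) ≈ 3.65148, v(10/3) ≈ 3.74166, v(32/9) ≈ 3.82971, v(34/9) ≈ 3.91578, v(4) ≈ 4.00000, v(38/9) ≈ 4.08248, v(40/9) ≈ 4.16333, v(14/3) ≈ 4.24264, v(44/9) ≈ 4.32049.
Sum = Δx · [v(28/9) + v(10/3) + v(32/9) + ...].
Sum ≈ 7.98835.

7.98835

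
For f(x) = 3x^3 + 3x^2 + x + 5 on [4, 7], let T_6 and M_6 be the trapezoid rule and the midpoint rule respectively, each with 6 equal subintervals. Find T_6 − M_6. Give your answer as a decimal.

T_6 = 1925.8125.
M_6 = 1915.96875.
T_6 − M_6 = 9.84375.

9.84375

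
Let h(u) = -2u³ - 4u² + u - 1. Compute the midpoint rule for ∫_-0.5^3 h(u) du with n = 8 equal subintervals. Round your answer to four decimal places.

-75.1184

Δu = (3 − (-0.5))/8 = 0.4375.
Midpoints: -0.28125, 0.15625, 0.59375, 1.03125, 1.46875, 1.90625, 2.34375, 2.78125.
h(-0.28125) = -25447/16384, h(0.15625) = -15549/16384, h(0.59375) = -36619/16384, h(1.03125) = -105121/16384, h(1.46875) = -237519/16384, h(1.90625) = -450277/16384, h(2.34375) = -759859/16384, h(2.78125) = -1182729/16384.
Sum = Δu · [h(-0.28125) + h(0.15625) + h(0.59375) + ...].
Sum ≈ -75.1184.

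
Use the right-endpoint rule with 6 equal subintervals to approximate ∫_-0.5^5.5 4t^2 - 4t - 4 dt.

190

Δt = (5.5 − (-0.5))/6 = 1.
Right endpoints: 0.5, 1.5, 2.5, 3.5, 4.5, 5.5.
f(0.5) = -5, f(1.5) = -1, f(2.5) = 11, f(3.5) = 31, f(4.5) = 59, f(5.5) = 95.
Sum = Δt · [f(0.5) + f(1.5) + f(2.5) + ...].
Sum = 190.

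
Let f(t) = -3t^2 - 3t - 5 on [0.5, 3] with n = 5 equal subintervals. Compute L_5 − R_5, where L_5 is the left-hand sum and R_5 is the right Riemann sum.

16.875

L_5 = -44.375.
R_5 = -61.25.
L_5 − R_5 = 16.875.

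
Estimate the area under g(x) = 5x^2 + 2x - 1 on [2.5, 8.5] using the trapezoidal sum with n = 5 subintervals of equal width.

1064.7

Δx = (8.5 − 2.5)/5 = 1.2.
g(2.5) = 35.25, g(3.7) = 74.85, g(4.9) = 128.85, g(6.1) = 197.25, g(7.3) = 280.05, g(8.5) = 377.25.
T_5 = (Δx/2)·[g(x_0) + 2g(x_1) + ... + 2g(x_{4}) + g(x_5)].
Sum = 1064.7.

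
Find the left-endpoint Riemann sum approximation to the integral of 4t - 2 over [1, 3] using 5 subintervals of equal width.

Δt = (3 − 1)/5 = 0.4.
Left endpoints: 1, 1.4, 1.8, 2.2, 2.6.
f(1) = 2, f(1.4) = 3.6, f(1.8) = 5.2, f(2.2) = 6.8, f(2.6) = 8.4.
Sum = Δt · [f(1) + f(1.4) + f(1.8) + f(2.2) + f(2.6)].
Sum = 10.4.

10.4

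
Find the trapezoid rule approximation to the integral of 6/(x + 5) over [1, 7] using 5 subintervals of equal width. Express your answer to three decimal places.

4.174

Δx = (7 − 1)/5 = 1.2.
f(1) = 1, f(2.2) = 5/6, f(3.4) = 5/7, f(4.6) = 0.625, f(5.8) = 5/9, f(7) = 0.5.
T_5 = (Δx/2)·[f(x_0) + 2f(x_1) + ... + 2f(x_{4}) + f(x_5)].
Sum ≈ 4.174.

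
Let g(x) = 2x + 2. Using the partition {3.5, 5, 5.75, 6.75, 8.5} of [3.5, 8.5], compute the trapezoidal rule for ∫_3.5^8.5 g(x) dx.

Subinterval widths: 1.5, 0.75, 1, 1.75.
g(3.5) = 9, g(5) = 12, g(5.75) = 13.5, g(6.75) = 15.5, g(8.5) = 19.
On each subinterval the trapezoid contributes (Δx_i/2)·[g(x_{i-1}) + g(x_i)].
Sum = 70.

70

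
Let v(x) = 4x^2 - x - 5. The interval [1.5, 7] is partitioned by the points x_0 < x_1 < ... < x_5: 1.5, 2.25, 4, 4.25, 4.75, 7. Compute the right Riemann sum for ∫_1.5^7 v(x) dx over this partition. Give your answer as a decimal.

Subinterval widths: 0.75, 1.75, 0.25, 0.5, 2.25.
Right endpoints: 2.25, 4, 4.25, 4.75, 7.
v(2.25) = 13, v(4) = 55, v(4.25) = 63, v(4.75) = 80.5, v(7) = 184.
Sum = Σ Δx_i · v(x_i).
Sum = 576.

576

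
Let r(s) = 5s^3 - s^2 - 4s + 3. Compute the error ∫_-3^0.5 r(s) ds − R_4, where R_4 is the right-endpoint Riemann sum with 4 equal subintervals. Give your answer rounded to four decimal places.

-48.2184

Exact integral: ∫_-3^0.5 r(s) ds ≈ -82.213542.
R_4 ≈ -33.995117.
Error ≈ -82.213542 − (-33.995117) ≈ -48.2184.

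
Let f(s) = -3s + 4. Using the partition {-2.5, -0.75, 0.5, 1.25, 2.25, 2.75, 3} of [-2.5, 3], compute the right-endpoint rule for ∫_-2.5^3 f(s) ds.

Subinterval widths: 1.75, 1.25, 0.75, 1, 0.5, 0.25.
Right endpoints: -0.75, 0.5, 1.25, 2.25, 2.75, 3.
f(-0.75) = 6.25, f(0.5) = 2.5, f(1.25) = 0.25, f(2.25) = -2.75, f(2.75) = -4.25, f(3) = -5.
Sum = Σ Δs_i · f(s_i).
Sum = 8.125.

8.125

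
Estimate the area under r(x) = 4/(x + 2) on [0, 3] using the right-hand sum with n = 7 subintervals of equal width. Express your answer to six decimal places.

3.420810

Δx = (3 − 0)/7 = 3/7.
Right endpoints: 3/7, 6/7, 9/7, 12/7, 15/7, 18/7, 3.
r(3/7) = 28/17, r(6/7) = 1.4, r(9/7) = 28/23, r(12/7) = 14/13, r(15/7) = 28/29, r(18/7) = 0.875, r(3) = 0.8.
Sum = Δx · [r(3/7) + r(6/7) + r(9/7) + ...].
Sum ≈ 3.420810.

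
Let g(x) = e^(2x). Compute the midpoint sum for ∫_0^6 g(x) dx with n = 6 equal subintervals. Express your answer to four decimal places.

69245.0758

Δx = (6 − 0)/6 = 1.
Midpoints: 0.5, 1.5, 2.5, 3.5, 4.5, 5.5.
g(0.5) ≈ 2.7183, g(1.5) ≈ 20.0855, g(2.5) ≈ 148.4132, g(3.5) ≈ 1096.6332, g(4.5) ≈ 8103.0839, g(5.5) ≈ 59874.1417.
Sum = Δx · [g(0.5) + g(1.5) + g(2.5) + ...].
Sum ≈ 69245.0758.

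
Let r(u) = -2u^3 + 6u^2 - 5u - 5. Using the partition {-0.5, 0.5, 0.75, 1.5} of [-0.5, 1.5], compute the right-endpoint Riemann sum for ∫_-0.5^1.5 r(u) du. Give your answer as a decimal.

-12.1171875

Subinterval widths: 1, 0.25, 0.75.
Right endpoints: 0.5, 0.75, 1.5.
r(0.5) = -6.25, r(0.75) = -6.21875, r(1.5) = -5.75.
Sum = Σ Δu_i · r(u_i).
Sum = -12.1171875.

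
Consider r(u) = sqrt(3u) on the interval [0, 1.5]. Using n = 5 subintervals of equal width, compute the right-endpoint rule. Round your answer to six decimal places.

2.385654

Δu = (1.5 − 0)/5 = 0.3.
Right endpoints: 0.3, 0.6, 0.9, 1.2, 1.5.
r(0.3) ≈ 0.948683, r(0.6) ≈ 1.341641, r(0.9) ≈ 1.643168, r(1.2) ≈ 1.897367, r(1.5) ≈ 2.121320.
Sum = Δu · [r(0.3) + r(0.6) + r(0.9) + r(1.2) + r(1.5)].
Sum ≈ 2.385654.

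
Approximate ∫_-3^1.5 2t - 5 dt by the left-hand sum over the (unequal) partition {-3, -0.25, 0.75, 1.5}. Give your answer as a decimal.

Subinterval widths: 2.75, 1, 0.75.
Left endpoints: -3, -0.25, 0.75.
f(-3) = -11, f(-0.25) = -5.5, f(0.75) = -3.5.
Sum = Σ Δt_i · f(t_i).
Sum = -38.375.

-38.375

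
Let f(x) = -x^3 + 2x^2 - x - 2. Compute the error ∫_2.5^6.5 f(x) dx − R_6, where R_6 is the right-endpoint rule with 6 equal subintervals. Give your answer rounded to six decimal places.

67.074074

Exact integral: ∫_2.5^6.5 f(x) dx ≈ -289.83333333.
R_6 ≈ -356.90740741.
Error ≈ -289.83333333 − (-356.90740741) ≈ 67.074074.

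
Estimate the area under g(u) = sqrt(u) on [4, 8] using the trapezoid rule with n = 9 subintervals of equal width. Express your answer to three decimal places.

Δu = (8 − 4)/9 = 4/9.
g(4) ≈ 2.000, g(40/9) ≈ 2.108, g(44/9) ≈ 2.211, g(16/3) ≈ 2.309, g(52/9) ≈ 2.404, g(56/9) ≈ 2.494, g(20/3) ≈ 2.582, g(64/9) ≈ 2.667, g(68/9) ≈ 2.749, g(8) ≈ 2.828.
T_9 = (Δu/2)·[g(u_0) + 2g(u_1) + ... + 2g(u_{8}) + g(u_9)].
Sum ≈ 9.750.

9.750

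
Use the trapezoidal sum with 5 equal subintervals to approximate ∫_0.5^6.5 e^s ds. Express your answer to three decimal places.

Δs = (6.5 − 0.5)/5 = 1.2.
f(0.5) ≈ 1.649, f(1.7) ≈ 5.474, f(2.9) ≈ 18.174, f(4.1) ≈ 60.340, f(5.3) ≈ 200.337, f(6.5) ≈ 665.142.
T_5 = (Δs/2)·[f(s_0) + 2f(s_1) + ... + 2f(s_{4}) + f(s_5)].
Sum ≈ 741.264.

741.264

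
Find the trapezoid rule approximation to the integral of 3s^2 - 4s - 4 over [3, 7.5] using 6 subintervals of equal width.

Δs = (7.5 − 3)/6 = 0.75.
f(3) = 11, f(3.75) = 23.1875, f(4.5) = 38.75, f(5.25) = 57.6875, f(6) = 80, f(6.75) = 105.6875, f(7.5) = 134.75.
T_6 = (Δs/2)·[f(s_0) + 2f(s_1) + ... + 2f(s_{5}) + f(s_6)].
Sum = 283.640625.

283.640625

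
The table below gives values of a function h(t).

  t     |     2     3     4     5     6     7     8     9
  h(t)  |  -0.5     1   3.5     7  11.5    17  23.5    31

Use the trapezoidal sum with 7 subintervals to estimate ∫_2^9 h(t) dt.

Δt = 1.
T_7 = (1/2)·[(-0.5) + 2·1 + 2·3.5 + 2·7 + 2·11.5 + 2·17 + 2·23.5 + 31] = 78.75.

78.75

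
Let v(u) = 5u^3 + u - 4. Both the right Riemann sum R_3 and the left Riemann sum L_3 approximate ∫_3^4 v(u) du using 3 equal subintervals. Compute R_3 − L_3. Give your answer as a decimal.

62

R_3 ≈ 250.222222.
L_3 ≈ 188.222222.
R_3 − L_3 = 62.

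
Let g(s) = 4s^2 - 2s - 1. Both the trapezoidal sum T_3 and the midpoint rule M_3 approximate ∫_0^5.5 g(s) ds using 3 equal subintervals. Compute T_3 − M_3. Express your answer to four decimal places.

18.4861

T_3 ≈ 198.407407.
M_3 ≈ 179.921296.
T_3 − M_3 ≈ 18.4861.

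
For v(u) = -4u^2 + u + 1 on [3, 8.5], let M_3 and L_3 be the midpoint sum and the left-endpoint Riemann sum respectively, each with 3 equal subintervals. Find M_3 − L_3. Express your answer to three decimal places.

-208.389

M_3 ≈ -739.54630.
L_3 ≈ -531.15741.
M_3 − L_3 ≈ -208.389.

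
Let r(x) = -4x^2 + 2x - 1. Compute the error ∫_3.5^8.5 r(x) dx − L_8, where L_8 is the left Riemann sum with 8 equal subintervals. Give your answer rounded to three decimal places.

-70.573

Exact integral: ∫_3.5^8.5 r(x) dx ≈ -706.66667.
L_8 = -636.09375.
Error ≈ -706.66667 − (-636.09375) ≈ -70.573.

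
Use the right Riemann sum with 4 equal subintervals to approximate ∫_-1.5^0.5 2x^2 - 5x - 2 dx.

Δx = (0.5 − (-1.5))/4 = 0.5.
Right endpoints: -1, -0.5, 0, 0.5.
f(-1) = 5, f(-0.5) = 1, f(0) = -2, f(0.5) = -4.
Sum = Δx · [f(-1) + f(-0.5) + f(0) + f(0.5)].
Sum = 0.

0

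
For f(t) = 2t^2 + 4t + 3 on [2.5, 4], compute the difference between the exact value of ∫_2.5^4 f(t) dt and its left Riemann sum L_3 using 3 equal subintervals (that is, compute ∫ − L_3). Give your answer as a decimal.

Exact integral: ∫_2.5^4 f(t) dt = 56.25.
L_3 = 50.
Error = 56.25 − 50 = 6.25.

6.25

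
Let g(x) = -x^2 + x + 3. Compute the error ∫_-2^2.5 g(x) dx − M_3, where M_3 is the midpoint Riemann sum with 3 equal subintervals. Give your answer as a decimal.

-0.84375

Exact integral: ∫_-2^2.5 g(x) dx = 6.75.
M_3 = 7.59375.
Error = 6.75 − 7.59375 = -0.84375.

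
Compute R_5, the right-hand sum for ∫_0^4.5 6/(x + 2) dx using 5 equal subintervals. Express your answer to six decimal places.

Δx = (4.5 − 0)/5 = 0.9.
Right endpoints: 0.9, 1.8, 2.7, 3.6, 4.5.
f(0.9) = 60/29, f(1.8) = 30/19, f(2.7) = 60/47, f(3.6) = 15/14, f(4.5) = 12/13.
Sum = Δx · [f(0.9) + f(1.8) + f(2.7) + f(3.6) + f(4.5)].
Sum ≈ 6.227113.

6.227113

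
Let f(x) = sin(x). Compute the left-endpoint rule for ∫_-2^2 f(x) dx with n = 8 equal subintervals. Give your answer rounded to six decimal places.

-0.454649

Δx = (2 − (-2))/8 = 0.5.
Left endpoints: -2, -1.5, -1, -0.5, 0, 0.5, 1, 1.5.
f(-2) ≈ -0.909297, f(-1.5) ≈ -0.997495, f(-1) ≈ -0.841471, f(-0.5) ≈ -0.479426, f(0) ≈ 0.000000, f(0.5) ≈ 0.479426, f(1) ≈ 0.841471, f(1.5) ≈ 0.997495.
Sum = Δx · [f(-2) + f(-1.5) + f(-1) + ...].
Sum ≈ -0.454649.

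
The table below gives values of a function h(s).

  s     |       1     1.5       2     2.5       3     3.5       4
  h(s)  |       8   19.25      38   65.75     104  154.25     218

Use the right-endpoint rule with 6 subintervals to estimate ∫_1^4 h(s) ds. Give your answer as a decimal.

Δs = 0.5.
Sum = 0.5·[19.25 + 38 + 65.75 + 104 + 154.25 + 218] = 299.625.

299.625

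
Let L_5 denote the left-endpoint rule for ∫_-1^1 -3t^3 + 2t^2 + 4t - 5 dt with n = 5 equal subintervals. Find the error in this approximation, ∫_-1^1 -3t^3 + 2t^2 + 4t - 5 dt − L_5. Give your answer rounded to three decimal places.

Exact integral: ∫_-1^1 f(t) dt ≈ -8.66667.
L_5 = -8.96.
Error ≈ -8.66667 − (-8.96) ≈ 0.293.

0.293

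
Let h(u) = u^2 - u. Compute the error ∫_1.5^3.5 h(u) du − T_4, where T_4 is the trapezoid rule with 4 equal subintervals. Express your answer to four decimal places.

Exact integral: ∫_1.5^3.5 h(u) du ≈ 8.166667.
T_4 = 8.25.
Error ≈ 8.166667 − 8.25 ≈ -0.0833.

-0.0833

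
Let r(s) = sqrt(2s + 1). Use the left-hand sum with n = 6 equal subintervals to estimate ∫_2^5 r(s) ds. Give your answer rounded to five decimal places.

Δs = (5 − 2)/6 = 0.5.
Left endpoints: 2, 2.5, 3, 3.5, 4, 4.5.
r(2) ≈ 2.23607, r(2.5) ≈ 2.44949, r(3) ≈ 2.64575, r(3.5) ≈ 2.82843, r(4) ≈ 3.00000, r(4.5) ≈ 3.16228.
Sum = Δs · [r(2) + r(2.5) + r(3) + ...].
Sum ≈ 8.16101.

8.16101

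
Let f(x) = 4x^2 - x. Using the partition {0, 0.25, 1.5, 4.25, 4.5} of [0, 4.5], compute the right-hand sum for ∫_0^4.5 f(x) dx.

215.5

Subinterval widths: 0.25, 1.25, 2.75, 0.25.
Right endpoints: 0.25, 1.5, 4.25, 4.5.
f(0.25) = 0, f(1.5) = 7.5, f(4.25) = 68, f(4.5) = 76.5.
Sum = Σ Δx_i · f(x_i).
Sum = 215.5.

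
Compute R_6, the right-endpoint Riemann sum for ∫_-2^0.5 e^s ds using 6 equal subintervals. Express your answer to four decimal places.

1.8505

Δs = (0.5 − (-2))/6 = 5/12.
Right endpoints: -19/12, -7/6, -0.75, -1/3, 1/12, 0.5.
f(-19/12) ≈ 0.2053, f(-7/6) ≈ 0.3114, f(-0.75) ≈ 0.4724, f(-1/3) ≈ 0.7165, f(1/12) ≈ 1.0869, f(0.5) ≈ 1.6487.
Sum = Δs · [f(-19/12) + f(-7/6) + f(-0.75) + ...].
Sum ≈ 1.8505.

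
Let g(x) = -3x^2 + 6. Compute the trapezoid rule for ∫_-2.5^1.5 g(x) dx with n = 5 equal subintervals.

Δx = (1.5 − (-2.5))/5 = 0.8.
g(-2.5) = -12.75, g(-1.7) = -2.67, g(-0.9) = 3.57, g(-0.1) = 5.97, g(0.7) = 4.53, g(1.5) = -0.75.
T_5 = (Δx/2)·[g(x_0) + 2g(x_1) + ... + 2g(x_{4}) + g(x_5)].
Sum = 3.72.

3.72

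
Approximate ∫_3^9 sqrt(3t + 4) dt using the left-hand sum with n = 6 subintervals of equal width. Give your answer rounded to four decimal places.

Δt = (9 − 3)/6 = 1.
Left endpoints: 3, 4, 5, 6, 7, 8.
f(3) ≈ 3.6056, f(4) ≈ 4.0000, f(5) ≈ 4.3589, f(6) ≈ 4.6904, f(7) ≈ 5.0000, f(8) ≈ 5.2915.
Sum = Δt · [f(3) + f(4) + f(5) + ...].
Sum ≈ 26.9464.

26.9464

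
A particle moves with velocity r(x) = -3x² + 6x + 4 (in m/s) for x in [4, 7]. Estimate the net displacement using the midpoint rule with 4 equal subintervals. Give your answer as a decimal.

-167.578125

Δx = (7 − 4)/4 = 0.75.
Midpoints: 4.375, 5.125, 5.875, 6.625.
r(4.375) = -27.171875, r(5.125) = -44.046875, r(5.875) = -64.296875, r(6.625) = -87.921875.
Sum = Δx · [r(4.375) + r(5.125) + r(5.875) + r(6.625)].
Sum = -167.578125.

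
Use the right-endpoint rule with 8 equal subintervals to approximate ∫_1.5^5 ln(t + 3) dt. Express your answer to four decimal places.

6.4915

Δt = (5 − 1.5)/8 = 0.4375.
Right endpoints: 1.9375, 2.375, 2.8125, 3.25, 3.6875, 4.125, 4.5625, 5.
f(1.9375) ≈ 1.5969, f(2.375) ≈ 1.6818, f(2.8125) ≈ 1.7600, f(3.25) ≈ 1.8326, f(3.6875) ≈ 1.9002, f(4.125) ≈ 1.9636, f(4.5625) ≈ 2.0232, f(5) ≈ 2.0794.
Sum = Δt · [f(1.9375) + f(2.375) + f(2.8125) + ...].
Sum ≈ 6.4915.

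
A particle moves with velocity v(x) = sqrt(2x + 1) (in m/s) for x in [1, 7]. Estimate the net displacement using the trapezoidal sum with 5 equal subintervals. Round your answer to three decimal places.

17.595

Δx = (7 − 1)/5 = 1.2.
v(1) ≈ 1.732, v(2.2) ≈ 2.324, v(3.4) ≈ 2.793, v(4.6) ≈ 3.194, v(5.8) ≈ 3.550, v(7) ≈ 3.873.
T_5 = (Δx/2)·[v(x_0) + 2v(x_1) + ... + 2v(x_{4}) + v(x_5)].
Sum ≈ 17.595.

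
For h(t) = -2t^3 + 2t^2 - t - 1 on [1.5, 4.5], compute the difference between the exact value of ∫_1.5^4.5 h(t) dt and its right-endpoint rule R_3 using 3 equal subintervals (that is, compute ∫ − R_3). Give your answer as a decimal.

79.25

Exact integral: ∫_1.5^4.5 h(t) dt = -156.
R_3 = -235.25.
Error = -156 − (-235.25) = 79.25.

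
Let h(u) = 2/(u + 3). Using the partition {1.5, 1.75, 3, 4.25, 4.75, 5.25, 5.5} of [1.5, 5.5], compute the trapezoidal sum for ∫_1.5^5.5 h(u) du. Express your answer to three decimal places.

Subinterval widths: 0.25, 1.25, 1.25, 0.5, 0.5, 0.25.
h(1.5) = 4/9, h(1.75) = 8/19, h(3) = 1/3, h(4.25) = 8/29, h(4.75) = 8/31, h(5.25) = 8/33, h(5.5) = 4/17.
On each subinterval the trapezoid contributes (Δu_i/2)·[h(u_{i-1}) + h(u_i)].
Sum ≈ 1.279.

1.279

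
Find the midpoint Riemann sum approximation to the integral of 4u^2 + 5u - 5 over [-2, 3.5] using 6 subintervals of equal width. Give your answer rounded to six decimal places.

59.417824

Δu = (3.5 − (-2))/6 = 11/12.
Midpoints: -37/24, -0.625, 7/24, 29/24, 2.125, 73/24.
f(-37/24) = -461/144, f(-0.625) = -6.5625, f(7/24) = -461/144, f(29/24) = 991/144, f(2.125) = 23.6875, f(73/24) = 6799/144.
Sum = Δu · [f(-37/24) + f(-0.625) + f(7/24) + ...].
Sum ≈ 59.417824.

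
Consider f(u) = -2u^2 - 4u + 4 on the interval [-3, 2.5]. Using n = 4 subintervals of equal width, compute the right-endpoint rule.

Δu = (2.5 − (-3))/4 = 1.375.
Right endpoints: -1.625, -0.25, 1.125, 2.5.
f(-1.625) = 5.21875, f(-0.25) = 4.875, f(1.125) = -3.03125, f(2.5) = -18.5.
Sum = Δu · [f(-1.625) + f(-0.25) + f(1.125) + f(2.5)].
Sum = -15.7265625.

-15.7265625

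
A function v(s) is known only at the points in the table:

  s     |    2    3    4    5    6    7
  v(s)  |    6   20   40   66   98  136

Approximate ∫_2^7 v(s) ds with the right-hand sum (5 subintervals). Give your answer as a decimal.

360

Δs = 1.
Sum = 1·[20 + 40 + 66 + 98 + 136] = 360.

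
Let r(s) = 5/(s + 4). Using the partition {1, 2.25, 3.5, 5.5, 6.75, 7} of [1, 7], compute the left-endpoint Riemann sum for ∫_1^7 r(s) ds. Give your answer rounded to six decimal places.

Subinterval widths: 1.25, 1.25, 2, 1.25, 0.25.
Left endpoints: 1, 2.25, 3.5, 5.5, 6.75.
r(1) = 1, r(2.25) = 0.8, r(3.5) = 2/3, r(5.5) = 10/19, r(6.75) = 20/43.
Sum = Σ Δs_i · r(s_i).
Sum ≈ 4.357507.

4.357507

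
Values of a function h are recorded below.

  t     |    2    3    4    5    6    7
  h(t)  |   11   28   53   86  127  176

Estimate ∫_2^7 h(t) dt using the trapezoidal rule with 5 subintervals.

387.5

Δt = 1.
T_5 = (1/2)·[11 + 2·28 + 2·53 + 2·86 + 2·127 + 176] = 387.5.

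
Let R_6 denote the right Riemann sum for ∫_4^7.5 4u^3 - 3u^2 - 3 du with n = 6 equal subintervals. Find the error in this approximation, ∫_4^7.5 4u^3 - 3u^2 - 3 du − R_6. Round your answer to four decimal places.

Exact integral: ∫_4^7.5 f(u) du = 2539.6875.
R_6 ≈ 2935.090278.
Error ≈ 2539.6875 − 2935.090278 ≈ -395.4028.

-395.4028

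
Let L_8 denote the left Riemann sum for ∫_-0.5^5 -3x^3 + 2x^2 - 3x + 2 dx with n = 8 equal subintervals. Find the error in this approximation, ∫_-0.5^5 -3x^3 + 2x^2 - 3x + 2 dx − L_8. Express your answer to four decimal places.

-109.7843

Exact integral: ∫_-0.5^5 f(x) dx ≈ -411.411458.
L_8 ≈ -301.627197.
Error ≈ -411.411458 − (-301.627197) ≈ -109.7843.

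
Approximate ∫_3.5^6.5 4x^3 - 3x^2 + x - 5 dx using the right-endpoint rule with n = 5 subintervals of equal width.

1665.51

Δx = (6.5 − 3.5)/5 = 0.6.
Right endpoints: 4.1, 4.7, 5.3, 5.9, 6.5.
f(4.1) = 224.354, f(4.7) = 348.722, f(5.3) = 511.538, f(5.9) = 717.986, f(6.5) = 973.25.
Sum = Δx · [f(4.1) + f(4.7) + f(5.3) + f(5.9) + f(6.5)].
Sum = 1665.51.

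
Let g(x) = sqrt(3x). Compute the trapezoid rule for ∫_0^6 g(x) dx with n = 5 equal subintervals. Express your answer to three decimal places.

Δx = (6 − 0)/5 = 1.2.
g(0) ≈ 0.000, g(1.2) ≈ 1.897, g(2.4) ≈ 2.683, g(3.6) ≈ 3.286, g(4.8) ≈ 3.795, g(6) ≈ 4.243.
T_5 = (Δx/2)·[g(x_0) + 2g(x_1) + ... + 2g(x_{4}) + g(x_5)].
Sum ≈ 16.540.

16.540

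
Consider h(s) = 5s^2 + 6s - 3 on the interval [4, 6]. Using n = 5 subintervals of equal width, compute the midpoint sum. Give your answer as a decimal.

307.2

Δs = (6 − 4)/5 = 0.4.
Midpoints: 4.2, 4.6, 5, 5.4, 5.8.
h(4.2) = 110.4, h(4.6) = 130.4, h(5) = 152, h(5.4) = 175.2, h(5.8) = 200.
Sum = Δs · [h(4.2) + h(4.6) + h(5) + h(5.4) + h(5.8)].
Sum = 307.2.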